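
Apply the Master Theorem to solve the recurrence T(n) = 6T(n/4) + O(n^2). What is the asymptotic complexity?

Master Theorem for T(n) = 6T(n/4) + O(n^2):

a = 6, b = 4, c = 2
log_b(a) = log_4(6) = 1.2925

Case 3: c = 2 > log_4(6) = 1.2925
T(n) = O(n^2) = O(n^2)

For T(n) = 6T(n/4) + O(n^2): log_4(6) = 1.2925. This is Case 3 of the Master Theorem (c > log_b(a), work dominated by root), giving O(n^2).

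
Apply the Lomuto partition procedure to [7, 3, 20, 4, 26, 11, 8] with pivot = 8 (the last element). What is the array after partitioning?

Lomuto partition with pivot = 8:

Initial array: [7, 3, 20, 4, 26, 11, 8]

arr[0]=7 <= 8: swap with position 0, array becomes [7, 3, 20, 4, 26, 11, 8]
arr[1]=3 <= 8: swap with position 1, array becomes [7, 3, 20, 4, 26, 11, 8]
arr[2]=20 > 8: no swap
arr[3]=4 <= 8: swap with position 2, array becomes [7, 3, 4, 20, 26, 11, 8]
arr[4]=26 > 8: no swap
arr[5]=11 > 8: no swap

Place pivot at position 3: [7, 3, 4, 8, 26, 11, 20]
Pivot position: 3

After partitioning with pivot 8, the array becomes [7, 3, 4, 8, 26, 11, 20]. The pivot is placed at index 3. All elements to the left of the pivot are <= 8, and all elements to the right are > 8.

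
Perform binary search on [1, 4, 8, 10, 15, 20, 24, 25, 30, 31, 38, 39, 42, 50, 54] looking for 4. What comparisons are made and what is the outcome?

Binary search for 4 in [1, 4, 8, 10, 15, 20, 24, 25, 30, 31, 38, 39, 42, 50, 54]:

lo=0, hi=14, mid=7, arr[mid]=25 -> 25 > 4, search left half
lo=0, hi=6, mid=3, arr[mid]=10 -> 10 > 4, search left half
lo=0, hi=2, mid=1, arr[mid]=4 -> Found target at index 1!

Binary search finds 4 at index 1 after 3 comparisons. The search repeatedly halves the search space by comparing with the middle element.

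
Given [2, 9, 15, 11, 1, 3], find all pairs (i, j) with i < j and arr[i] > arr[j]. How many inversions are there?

Finding inversions in [2, 9, 15, 11, 1, 3]:

(0, 4): arr[0]=2 > arr[4]=1
(1, 4): arr[1]=9 > arr[4]=1
(1, 5): arr[1]=9 > arr[5]=3
(2, 3): arr[2]=15 > arr[3]=11
(2, 4): arr[2]=15 > arr[4]=1
(2, 5): arr[2]=15 > arr[5]=3
(3, 4): arr[3]=11 > arr[4]=1
(3, 5): arr[3]=11 > arr[5]=3

Total inversions: 8

The array has 8 inversion(s): (0,4), (1,4), (1,5), (2,3), (2,4), (2,5), (3,4), (3,5). Each pair (i,j) satisfies i < j and arr[i] > arr[j].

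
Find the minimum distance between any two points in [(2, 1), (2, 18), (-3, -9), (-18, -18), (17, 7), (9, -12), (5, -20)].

Computing all pairwise distances among 7 points:

d((2, 1), (2, 18)) = 17.0
d((2, 1), (-3, -9)) = 11.1803
d((2, 1), (-18, -18)) = 27.5862
d((2, 1), (17, 7)) = 16.1555
d((2, 1), (9, -12)) = 14.7648
d((2, 1), (5, -20)) = 21.2132
d((2, 18), (-3, -9)) = 27.4591
d((2, 18), (-18, -18)) = 41.1825
d((2, 18), (17, 7)) = 18.6011
d((2, 18), (9, -12)) = 30.8058
d((2, 18), (5, -20)) = 38.1182
d((-3, -9), (-18, -18)) = 17.4929
d((-3, -9), (17, 7)) = 25.6125
d((-3, -9), (9, -12)) = 12.3693
d((-3, -9), (5, -20)) = 13.6015
d((-18, -18), (17, 7)) = 43.0116
d((-18, -18), (9, -12)) = 27.6586
d((-18, -18), (5, -20)) = 23.0868
d((17, 7), (9, -12)) = 20.6155
d((17, 7), (5, -20)) = 29.5466
d((9, -12), (5, -20)) = 8.9443 <-- minimum

Closest pair: (9, -12) and (5, -20) with distance 8.9443

The closest pair is (9, -12) and (5, -20) with Euclidean distance 8.9443. For 7 points, brute-force pairwise comparison is shown above. For large n, the divide-and-conquer algorithm (sort by x, recurse on halves, check the dividing strip) achieves O(n log n).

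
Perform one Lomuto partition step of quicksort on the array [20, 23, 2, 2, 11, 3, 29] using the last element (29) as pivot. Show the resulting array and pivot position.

Lomuto partition with pivot = 29:

Initial array: [20, 23, 2, 2, 11, 3, 29]

arr[0]=20 <= 29: swap with position 0, array becomes [20, 23, 2, 2, 11, 3, 29]
arr[1]=23 <= 29: swap with position 1, array becomes [20, 23, 2, 2, 11, 3, 29]
arr[2]=2 <= 29: swap with position 2, array becomes [20, 23, 2, 2, 11, 3, 29]
arr[3]=2 <= 29: swap with position 3, array becomes [20, 23, 2, 2, 11, 3, 29]
arr[4]=11 <= 29: swap with position 4, array becomes [20, 23, 2, 2, 11, 3, 29]
arr[5]=3 <= 29: swap with position 5, array becomes [20, 23, 2, 2, 11, 3, 29]

Place pivot at position 6: [20, 23, 2, 2, 11, 3, 29]
Pivot position: 6

After partitioning with pivot 29, the array becomes [20, 23, 2, 2, 11, 3, 29]. The pivot is placed at index 6. All elements to the left of the pivot are <= 29, and all elements to the right are > 29.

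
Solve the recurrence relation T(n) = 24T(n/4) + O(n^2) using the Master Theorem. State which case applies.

Master Theorem for T(n) = 24T(n/4) + O(n^2):

a = 24, b = 4, c = 2
log_b(a) = log_4(24) = 2.2925

Case 1: c = 2 < log_4(24) = 2.2925
T(n) = O(n^(log_4 24))

For T(n) = 24T(n/4) + O(n^2): log_4(24) = 2.2925. This is Case 1 of the Master Theorem (c < log_b(a), work dominated by leaves), giving O(n^(log_4 24)).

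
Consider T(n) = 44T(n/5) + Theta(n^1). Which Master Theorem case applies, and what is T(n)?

Master Theorem for T(n) = 44T(n/5) + O(n^1):

a = 44, b = 5, c = 1
log_b(a) = log_5(44) = 2.3512

Case 1: c = 1 < log_5(44) = 2.3512
T(n) = O(n^(log_5 44))

For T(n) = 44T(n/5) + O(n^1): log_5(44) = 2.3512. This is Case 1 of the Master Theorem (c < log_b(a), work dominated by leaves), giving O(n^(log_5 44)).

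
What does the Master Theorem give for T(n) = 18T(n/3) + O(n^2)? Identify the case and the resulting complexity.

Master Theorem for T(n) = 18T(n/3) + O(n^2):

a = 18, b = 3, c = 2
log_b(a) = log_3(18) = 2.6309

Case 1: c = 2 < log_3(18) = 2.6309
T(n) = O(n^(log_3 18))

For T(n) = 18T(n/3) + O(n^2): log_3(18) = 2.6309. This is Case 1 of the Master Theorem (c < log_b(a), work dominated by leaves), giving O(n^(log_3 18)).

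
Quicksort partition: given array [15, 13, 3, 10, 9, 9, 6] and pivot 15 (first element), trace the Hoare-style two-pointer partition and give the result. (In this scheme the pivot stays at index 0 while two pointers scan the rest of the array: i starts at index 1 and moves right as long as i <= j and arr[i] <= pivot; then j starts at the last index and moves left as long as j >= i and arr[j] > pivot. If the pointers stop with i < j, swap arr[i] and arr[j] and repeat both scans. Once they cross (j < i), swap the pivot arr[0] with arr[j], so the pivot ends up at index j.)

Hoare-style two-pointer partition with pivot = 15:

Initial array: [15, 13, 3, 10, 9, 9, 6]

Pointers start at i = 1, j = 6.
i ends at 7, j ends at 6: the pointers have crossed (j < i), so scanning stops.

Swap pivot arr[0] with arr[6] to place pivot at position 6: [6, 13, 3, 10, 9, 9, 15]
Pivot position: 6

After partitioning with pivot 15, the array becomes [6, 13, 3, 10, 9, 9, 15]. The pivot is placed at index 6. All elements to the left of the pivot are <= 15, and all elements to the right are > 15.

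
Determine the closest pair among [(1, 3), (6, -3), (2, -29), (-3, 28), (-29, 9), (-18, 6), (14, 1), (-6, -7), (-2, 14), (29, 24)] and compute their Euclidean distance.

Computing all pairwise distances among 10 points:

d((1, 3), (6, -3)) = 7.8102 <-- minimum
d((1, 3), (2, -29)) = 32.0156
d((1, 3), (-3, 28)) = 25.318
d((1, 3), (-29, 9)) = 30.5941
d((1, 3), (-18, 6)) = 19.2354
d((1, 3), (14, 1)) = 13.1529
d((1, 3), (-6, -7)) = 12.2066
d((1, 3), (-2, 14)) = 11.4018
d((1, 3), (29, 24)) = 35.0
d((6, -3), (2, -29)) = 26.3059
d((6, -3), (-3, 28)) = 32.28
d((6, -3), (-29, 9)) = 37.0
d((6, -3), (-18, 6)) = 25.632
d((6, -3), (14, 1)) = 8.9443
d((6, -3), (-6, -7)) = 12.6491
d((6, -3), (-2, 14)) = 18.7883
d((6, -3), (29, 24)) = 35.4683
d((2, -29), (-3, 28)) = 57.2189
d((2, -29), (-29, 9)) = 49.0408
d((2, -29), (-18, 6)) = 40.3113
d((2, -29), (14, 1)) = 32.311
d((2, -29), (-6, -7)) = 23.4094
d((2, -29), (-2, 14)) = 43.1856
d((2, -29), (29, 24)) = 59.4811
d((-3, 28), (-29, 9)) = 32.2025
d((-3, 28), (-18, 6)) = 26.6271
d((-3, 28), (14, 1)) = 31.9061
d((-3, 28), (-6, -7)) = 35.1283
d((-3, 28), (-2, 14)) = 14.0357
d((-3, 28), (29, 24)) = 32.249
d((-29, 9), (-18, 6)) = 11.4018
d((-29, 9), (14, 1)) = 43.7379
d((-29, 9), (-6, -7)) = 28.0179
d((-29, 9), (-2, 14)) = 27.4591
d((-29, 9), (29, 24)) = 59.9083
d((-18, 6), (14, 1)) = 32.3883
d((-18, 6), (-6, -7)) = 17.6918
d((-18, 6), (-2, 14)) = 17.8885
d((-18, 6), (29, 24)) = 50.3289
d((14, 1), (-6, -7)) = 21.5407
d((14, 1), (-2, 14)) = 20.6155
d((14, 1), (29, 24)) = 27.4591
d((-6, -7), (-2, 14)) = 21.3776
d((-6, -7), (29, 24)) = 46.7547
d((-2, 14), (29, 24)) = 32.573

Closest pair: (1, 3) and (6, -3) with distance 7.8102

The closest pair is (1, 3) and (6, -3) with Euclidean distance 7.8102. For 10 points, brute-force pairwise comparison is shown above. For large n, the divide-and-conquer algorithm (sort by x, recurse on halves, check the dividing strip) achieves O(n log n).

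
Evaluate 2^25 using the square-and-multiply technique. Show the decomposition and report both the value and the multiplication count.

Computing 2^25 by squaring (build up from 2^1; each line after the first costs one multiplication):

2^1 = 2
2^2 = (2^1)^2 = 2^2 = 4
2^3 = 2 * 2^2 = 2 * 4 = 8
2^6 = (2^3)^2 = 8^2 = 64
2^12 = (2^6)^2 = 64^2 = 4096
2^24 = (2^12)^2 = 4096^2 = 16777216
2^25 = 2 * 2^24 = 2 * 16777216 = 33554432

Result: 33554432
Multiplications needed: 6 (6 lines after 2^1)

2^25 = 33554432. Using exponentiation by squaring, this requires 6 multiplications. The key idea: if the exponent is even, square the half-power; if odd, multiply by the base once.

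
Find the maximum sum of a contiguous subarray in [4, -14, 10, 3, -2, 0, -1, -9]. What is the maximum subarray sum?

Using Kadane's algorithm on [4, -14, 10, 3, -2, 0, -1, -9]:

Scanning through the array:
Position 1 (value -14): max_ending_here = -10, max_so_far = 4
Position 2 (value 10): max_ending_here = 10, max_so_far = 10
Position 3 (value 3): max_ending_here = 13, max_so_far = 13
Position 4 (value -2): max_ending_here = 11, max_so_far = 13
Position 5 (value 0): max_ending_here = 11, max_so_far = 13
Position 6 (value -1): max_ending_here = 10, max_so_far = 13
Position 7 (value -9): max_ending_here = 1, max_so_far = 13

Maximum subarray: [10, 3]
Maximum sum: 13

The maximum subarray is [10, 3] with sum 13. This subarray runs from index 2 to index 3.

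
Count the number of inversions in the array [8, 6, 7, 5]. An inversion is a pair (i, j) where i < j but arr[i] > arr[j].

Finding inversions in [8, 6, 7, 5]:

(0, 1): arr[0]=8 > arr[1]=6
(0, 2): arr[0]=8 > arr[2]=7
(0, 3): arr[0]=8 > arr[3]=5
(1, 3): arr[1]=6 > arr[3]=5
(2, 3): arr[2]=7 > arr[3]=5

Total inversions: 5

The array has 5 inversion(s): (0,1), (0,2), (0,3), (1,3), (2,3). Each pair (i,j) satisfies i < j and arr[i] > arr[j].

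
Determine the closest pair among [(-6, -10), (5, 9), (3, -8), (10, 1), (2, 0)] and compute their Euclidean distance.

Computing all pairwise distances among 5 points:

d((-6, -10), (5, 9)) = 21.9545
d((-6, -10), (3, -8)) = 9.2195
d((-6, -10), (10, 1)) = 19.4165
d((-6, -10), (2, 0)) = 12.8062
d((5, 9), (3, -8)) = 17.1172
d((5, 9), (10, 1)) = 9.434
d((5, 9), (2, 0)) = 9.4868
d((3, -8), (10, 1)) = 11.4018
d((3, -8), (2, 0)) = 8.0623 <-- minimum
d((10, 1), (2, 0)) = 8.0623 <-- minimum

Minimum distance: 8.0623 (tie among 2 pairs: (3, -8) and (2, 0); (10, 1) and (2, 0))

The minimum Euclidean distance is 8.0623. There is a tie: 2 pairs achieve this minimum — (3, -8) and (2, 0); (10, 1) and (2, 0). Any of these is a valid closest pair. For 5 points, brute-force pairwise comparison is shown above. For large n, the divide-and-conquer algorithm (sort by x, recurse on halves, check the dividing strip) achieves O(n log n).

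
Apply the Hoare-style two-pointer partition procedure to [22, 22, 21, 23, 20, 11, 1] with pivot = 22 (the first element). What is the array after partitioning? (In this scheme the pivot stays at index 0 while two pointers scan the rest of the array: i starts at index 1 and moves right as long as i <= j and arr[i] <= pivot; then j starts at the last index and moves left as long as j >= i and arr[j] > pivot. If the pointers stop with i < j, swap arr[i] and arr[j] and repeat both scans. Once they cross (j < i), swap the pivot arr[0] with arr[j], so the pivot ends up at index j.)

Hoare-style two-pointer partition with pivot = 22:

Initial array: [22, 22, 21, 23, 20, 11, 1]

Pointers start at i = 1, j = 6.
i stops at index 3 (arr[3]=23 > 22), j stops at index 6 (arr[6]=1 <= 22): swap arr[3] and arr[6], array becomes [22, 22, 21, 1, 20, 11, 23]
i ends at 6, j ends at 5: the pointers have crossed (j < i), so scanning stops.

Swap pivot arr[0] with arr[5] to place pivot at position 5: [11, 22, 21, 1, 20, 22, 23]
Pivot position: 5

After partitioning with pivot 22, the array becomes [11, 22, 21, 1, 20, 22, 23]. The pivot is placed at index 5. All elements to the left of the pivot are <= 22, and all elements to the right are > 22.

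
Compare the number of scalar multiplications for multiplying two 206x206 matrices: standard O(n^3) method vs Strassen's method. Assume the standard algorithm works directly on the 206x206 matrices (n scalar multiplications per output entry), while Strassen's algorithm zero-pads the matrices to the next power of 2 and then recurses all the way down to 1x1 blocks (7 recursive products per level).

Matrix multiplication for 206x206 matrices:

Strassen's algorithm requires power-of-2 dimensions. Pad 206x206 to 256x256 (next power of 2).

Standard algorithm: 206^3 = 8741816 multiplications
Strassen's algorithm: 7^(log2(256)) = 7^8 = 5764801 multiplications
Savings: 8741816 - 5764801 = 2977015 multiplications

Standard: 8741816 multiplications (206^3). Strassen: 5764801 multiplications (7^8, after padding to 256x256). Strassen reduces 8 recursive multiplications to 7 at each level.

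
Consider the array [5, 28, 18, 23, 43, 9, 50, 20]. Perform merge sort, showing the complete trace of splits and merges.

Merge sort trace:

Split: [5, 28, 18, 23, 43, 9, 50, 20] -> [5, 28, 18, 23] and [43, 9, 50, 20]
  Split: [5, 28, 18, 23] -> [5, 28] and [18, 23]
    Split: [5, 28] -> [5] and [28]
    Merge: [5] + [28] -> [5, 28]
    Split: [18, 23] -> [18] and [23]
    Merge: [18] + [23] -> [18, 23]
  Merge: [5, 28] + [18, 23] -> [5, 18, 23, 28]
  Split: [43, 9, 50, 20] -> [43, 9] and [50, 20]
    Split: [43, 9] -> [43] and [9]
    Merge: [43] + [9] -> [9, 43]
    Split: [50, 20] -> [50] and [20]
    Merge: [50] + [20] -> [20, 50]
  Merge: [9, 43] + [20, 50] -> [9, 20, 43, 50]
Merge: [5, 18, 23, 28] + [9, 20, 43, 50] -> [5, 9, 18, 20, 23, 28, 43, 50]

Final sorted array: [5, 9, 18, 20, 23, 28, 43, 50]

The merge sort proceeds by recursively splitting the array and merging sorted halves.
After all merges, the sorted array is [5, 9, 18, 20, 23, 28, 43, 50].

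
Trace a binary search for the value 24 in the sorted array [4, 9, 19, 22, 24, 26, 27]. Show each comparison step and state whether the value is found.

Binary search for 24 in [4, 9, 19, 22, 24, 26, 27]:

lo=0, hi=6, mid=3, arr[mid]=22 -> 22 < 24, search right half
lo=4, hi=6, mid=5, arr[mid]=26 -> 26 > 24, search left half
lo=4, hi=4, mid=4, arr[mid]=24 -> Found target at index 4!

Binary search finds 24 at index 4 after 3 comparisons. The search repeatedly halves the search space by comparing with the middle element.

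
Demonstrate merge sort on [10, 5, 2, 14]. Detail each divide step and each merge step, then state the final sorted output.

Merge sort trace:

Split: [10, 5, 2, 14] -> [10, 5] and [2, 14]
  Split: [10, 5] -> [10] and [5]
  Merge: [10] + [5] -> [5, 10]
  Split: [2, 14] -> [2] and [14]
  Merge: [2] + [14] -> [2, 14]
Merge: [5, 10] + [2, 14] -> [2, 5, 10, 14]

Final sorted array: [2, 5, 10, 14]

The merge sort proceeds by recursively splitting the array and merging sorted halves.
After all merges, the sorted array is [2, 5, 10, 14].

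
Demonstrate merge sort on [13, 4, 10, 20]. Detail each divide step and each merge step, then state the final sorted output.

Merge sort trace:

Split: [13, 4, 10, 20] -> [13, 4] and [10, 20]
  Split: [13, 4] -> [13] and [4]
  Merge: [13] + [4] -> [4, 13]
  Split: [10, 20] -> [10] and [20]
  Merge: [10] + [20] -> [10, 20]
Merge: [4, 13] + [10, 20] -> [4, 10, 13, 20]

Final sorted array: [4, 10, 13, 20]

The merge sort proceeds by recursively splitting the array and merging sorted halves.
After all merges, the sorted array is [4, 10, 13, 20].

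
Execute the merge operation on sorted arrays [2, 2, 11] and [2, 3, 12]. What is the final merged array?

Merging process:

Compare 2 vs 2: take 2 from left. Merged: [2]
Compare 2 vs 2: take 2 from left. Merged: [2, 2]
Compare 11 vs 2: take 2 from right. Merged: [2, 2, 2]
Compare 11 vs 3: take 3 from right. Merged: [2, 2, 2, 3]
Compare 11 vs 12: take 11 from left. Merged: [2, 2, 2, 3, 11]
Append remaining from right: [12]. Merged: [2, 2, 2, 3, 11, 12]

Final merged array: [2, 2, 2, 3, 11, 12]
Total comparisons: 5

The merged array is [2, 2, 2, 3, 11, 12], requiring 5 comparisons. The merge step runs in O(n) time where n is the total number of elements.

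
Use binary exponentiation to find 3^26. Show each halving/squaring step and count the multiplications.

Computing 3^26 by squaring (build up from 3^1; each line after the first costs one multiplication):

3^1 = 3
3^2 = (3^1)^2 = 3^2 = 9
3^3 = 3 * 3^2 = 3 * 9 = 27
3^6 = (3^3)^2 = 27^2 = 729
3^12 = (3^6)^2 = 729^2 = 531441
3^13 = 3 * 3^12 = 3 * 531441 = 1594323
3^26 = (3^13)^2 = 1594323^2 = 2541865828329

Result: 2541865828329
Multiplications needed: 6 (6 lines after 3^1)

3^26 = 2541865828329. Using exponentiation by squaring, this requires 6 multiplications. The key idea: if the exponent is even, square the half-power; if odd, multiply by the base once.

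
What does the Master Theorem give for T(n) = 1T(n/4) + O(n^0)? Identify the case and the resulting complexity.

Master Theorem for T(n) = 1T(n/4) + O(n^0):

a = 1, b = 4, c = 0
log_b(a) = log_4(1) = 0.0000

Case 2: c = 0 = log_4(1) = 0.0000
T(n) = O(n^0 log n) = O(log n)

For T(n) = 1T(n/4) + O(n^0): log_4(1) = 0.0000. This is Case 2 of the Master Theorem (c = log_b(a), equal work at all levels), giving O(log n).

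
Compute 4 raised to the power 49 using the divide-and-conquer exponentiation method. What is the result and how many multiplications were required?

Computing 4^49 by squaring (build up from 4^1; each line after the first costs one multiplication):

4^1 = 4
4^2 = (4^1)^2 = 4^2 = 16
4^3 = 4 * 4^2 = 4 * 16 = 64
4^6 = (4^3)^2 = 64^2 = 4096
4^12 = (4^6)^2 = 4096^2 = 16777216
4^24 = (4^12)^2 = 16777216^2 = 281474976710656
4^48 = (4^24)^2 = 281474976710656^2 = 79228162514264337593543950336
4^49 = 4 * 4^48 = 4 * 79228162514264337593543950336 = 316912650057057350374175801344

Result: 316912650057057350374175801344
Multiplications needed: 7 (7 lines after 4^1)

4^49 = 316912650057057350374175801344. Using exponentiation by squaring, this requires 7 multiplications. The key idea: if the exponent is even, square the half-power; if odd, multiply by the base once.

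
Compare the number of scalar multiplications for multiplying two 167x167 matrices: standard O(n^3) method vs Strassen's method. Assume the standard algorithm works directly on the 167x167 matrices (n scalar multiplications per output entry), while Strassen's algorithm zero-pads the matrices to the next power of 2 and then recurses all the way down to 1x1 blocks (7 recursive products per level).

Matrix multiplication for 167x167 matrices:

Strassen's algorithm requires power-of-2 dimensions. Pad 167x167 to 256x256 (next power of 2).

Standard algorithm: 167^3 = 4657463 multiplications
Strassen's algorithm: 7^(log2(256)) = 7^8 = 5764801 multiplications
Difference: 4657463 - 5764801 = -1107338 (Strassen uses MORE here due to padding overhead — for small or just-over-power-of-2 n, padding can outweigh the per-level savings)

Standard: 4657463 multiplications (167^3). Strassen: 5764801 multiplications (7^8, after padding to 256x256). Strassen reduces 8 recursive multiplications to 7 at each level.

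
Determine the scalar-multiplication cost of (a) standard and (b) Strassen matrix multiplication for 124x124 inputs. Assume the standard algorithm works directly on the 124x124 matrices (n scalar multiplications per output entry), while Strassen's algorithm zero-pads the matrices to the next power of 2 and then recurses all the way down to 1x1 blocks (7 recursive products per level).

Matrix multiplication for 124x124 matrices:

Strassen's algorithm requires power-of-2 dimensions. Pad 124x124 to 128x128 (next power of 2).

Standard algorithm: 124^3 = 1906624 multiplications
Strassen's algorithm: 7^(log2(128)) = 7^7 = 823543 multiplications
Savings: 1906624 - 823543 = 1083081 multiplications

Standard: 1906624 multiplications (124^3). Strassen: 823543 multiplications (7^7, after padding to 128x128). Strassen reduces 8 recursive multiplications to 7 at each level.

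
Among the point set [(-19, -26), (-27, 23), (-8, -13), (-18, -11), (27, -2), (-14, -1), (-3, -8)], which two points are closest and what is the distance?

Computing all pairwise distances among 7 points:

d((-19, -26), (-27, 23)) = 49.6488
d((-19, -26), (-8, -13)) = 17.0294
d((-19, -26), (-18, -11)) = 15.0333
d((-19, -26), (27, -2)) = 51.8845
d((-19, -26), (-14, -1)) = 25.4951
d((-19, -26), (-3, -8)) = 24.0832
d((-27, 23), (-8, -13)) = 40.7063
d((-27, 23), (-18, -11)) = 35.171
d((-27, 23), (27, -2)) = 59.5063
d((-27, 23), (-14, -1)) = 27.2947
d((-27, 23), (-3, -8)) = 39.2046
d((-8, -13), (-18, -11)) = 10.198
d((-8, -13), (27, -2)) = 36.6879
d((-8, -13), (-14, -1)) = 13.4164
d((-8, -13), (-3, -8)) = 7.0711 <-- minimum
d((-18, -11), (27, -2)) = 45.8912
d((-18, -11), (-14, -1)) = 10.7703
d((-18, -11), (-3, -8)) = 15.2971
d((27, -2), (-14, -1)) = 41.0122
d((27, -2), (-3, -8)) = 30.5941
d((-14, -1), (-3, -8)) = 13.0384

Closest pair: (-8, -13) and (-3, -8) with distance 7.0711

The closest pair is (-8, -13) and (-3, -8) with Euclidean distance 7.0711. For 7 points, brute-force pairwise comparison is shown above. For large n, the divide-and-conquer algorithm (sort by x, recurse on halves, check the dividing strip) achieves O(n log n).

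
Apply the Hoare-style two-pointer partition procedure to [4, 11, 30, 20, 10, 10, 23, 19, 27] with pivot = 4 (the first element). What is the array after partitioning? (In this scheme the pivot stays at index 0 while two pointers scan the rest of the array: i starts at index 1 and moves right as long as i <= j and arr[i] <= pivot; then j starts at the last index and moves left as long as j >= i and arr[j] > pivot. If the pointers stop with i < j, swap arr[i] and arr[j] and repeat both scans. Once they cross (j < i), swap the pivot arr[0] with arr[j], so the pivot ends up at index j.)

Hoare-style two-pointer partition with pivot = 4:

Initial array: [4, 11, 30, 20, 10, 10, 23, 19, 27]

Pointers start at i = 1, j = 8.
i ends at 1, j ends at 0: the pointers have crossed (j < i), so scanning stops.

j = 0, so swapping arr[0] with arr[j] leaves the pivot at position 0: [4, 11, 30, 20, 10, 10, 23, 19, 27]
Pivot position: 0

After partitioning with pivot 4, the array becomes [4, 11, 30, 20, 10, 10, 23, 19, 27]. The pivot is placed at index 0. All elements to the left of the pivot are <= 4, and all elements to the right are > 4.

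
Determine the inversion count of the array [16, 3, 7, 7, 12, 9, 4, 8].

Finding inversions in [16, 3, 7, 7, 12, 9, 4, 8]:

(0, 1): arr[0]=16 > arr[1]=3
(0, 2): arr[0]=16 > arr[2]=7
(0, 3): arr[0]=16 > arr[3]=7
(0, 4): arr[0]=16 > arr[4]=12
(0, 5): arr[0]=16 > arr[5]=9
(0, 6): arr[0]=16 > arr[6]=4
(0, 7): arr[0]=16 > arr[7]=8
(2, 6): arr[2]=7 > arr[6]=4
(3, 6): arr[3]=7 > arr[6]=4
(4, 5): arr[4]=12 > arr[5]=9
(4, 6): arr[4]=12 > arr[6]=4
(4, 7): arr[4]=12 > arr[7]=8
(5, 6): arr[5]=9 > arr[6]=4
(5, 7): arr[5]=9 > arr[7]=8

Total inversions: 14

The array has 14 inversion(s): (0,1), (0,2), (0,3), (0,4), (0,5), (0,6), (0,7), (2,6), (3,6), (4,5), (4,6), (4,7), (5,6), (5,7). Each pair (i,j) satisfies i < j and arr[i] > arr[j].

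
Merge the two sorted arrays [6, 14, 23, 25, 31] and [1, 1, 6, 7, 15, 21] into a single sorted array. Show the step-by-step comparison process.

Merging process:

Compare 6 vs 1: take 1 from right. Merged: [1]
Compare 6 vs 1: take 1 from right. Merged: [1, 1]
Compare 6 vs 6: take 6 from left. Merged: [1, 1, 6]
Compare 14 vs 6: take 6 from right. Merged: [1, 1, 6, 6]
Compare 14 vs 7: take 7 from right. Merged: [1, 1, 6, 6, 7]
Compare 14 vs 15: take 14 from left. Merged: [1, 1, 6, 6, 7, 14]
Compare 23 vs 15: take 15 from right. Merged: [1, 1, 6, 6, 7, 14, 15]
Compare 23 vs 21: take 21 from right. Merged: [1, 1, 6, 6, 7, 14, 15, 21]
Append remaining from left: [23, 25, 31]. Merged: [1, 1, 6, 6, 7, 14, 15, 21, 23, 25, 31]

Final merged array: [1, 1, 6, 6, 7, 14, 15, 21, 23, 25, 31]
Total comparisons: 8

The merged array is [1, 1, 6, 6, 7, 14, 15, 21, 23, 25, 31], requiring 8 comparisons. The merge step runs in O(n) time where n is the total number of elements.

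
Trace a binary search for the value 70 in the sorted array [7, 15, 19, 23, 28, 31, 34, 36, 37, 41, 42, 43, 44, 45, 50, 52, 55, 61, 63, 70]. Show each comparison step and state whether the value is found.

Binary search for 70 in [7, 15, 19, 23, 28, 31, 34, 36, 37, 41, 42, 43, 44, 45, 50, 52, 55, 61, 63, 70]:

lo=0, hi=19, mid=9, arr[mid]=41 -> 41 < 70, search right half
lo=10, hi=19, mid=14, arr[mid]=50 -> 50 < 70, search right half
lo=15, hi=19, mid=17, arr[mid]=61 -> 61 < 70, search right half
lo=18, hi=19, mid=18, arr[mid]=63 -> 63 < 70, search right half
lo=19, hi=19, mid=19, arr[mid]=70 -> Found target at index 19!

Binary search finds 70 at index 19 after 5 comparisons. The search repeatedly halves the search space by comparing with the middle element.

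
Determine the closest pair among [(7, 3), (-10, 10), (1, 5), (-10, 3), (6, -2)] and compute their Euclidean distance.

Computing all pairwise distances among 5 points:

d((7, 3), (-10, 10)) = 18.3848
d((7, 3), (1, 5)) = 6.3246
d((7, 3), (-10, 3)) = 17.0
d((7, 3), (6, -2)) = 5.099 <-- minimum
d((-10, 10), (1, 5)) = 12.083
d((-10, 10), (-10, 3)) = 7.0
d((-10, 10), (6, -2)) = 20.0
d((1, 5), (-10, 3)) = 11.1803
d((1, 5), (6, -2)) = 8.6023
d((-10, 3), (6, -2)) = 16.7631

Closest pair: (7, 3) and (6, -2) with distance 5.099

The closest pair is (7, 3) and (6, -2) with Euclidean distance 5.099. For 5 points, brute-force pairwise comparison is shown above. For large n, the divide-and-conquer algorithm (sort by x, recurse on halves, check the dividing strip) achieves O(n log n).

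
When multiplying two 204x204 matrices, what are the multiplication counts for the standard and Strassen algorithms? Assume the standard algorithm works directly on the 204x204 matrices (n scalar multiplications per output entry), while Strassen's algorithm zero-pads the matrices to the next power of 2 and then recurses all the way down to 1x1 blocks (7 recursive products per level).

Matrix multiplication for 204x204 matrices:

Strassen's algorithm requires power-of-2 dimensions. Pad 204x204 to 256x256 (next power of 2).

Standard algorithm: 204^3 = 8489664 multiplications
Strassen's algorithm: 7^(log2(256)) = 7^8 = 5764801 multiplications
Savings: 8489664 - 5764801 = 2724863 multiplications

Standard: 8489664 multiplications (204^3). Strassen: 5764801 multiplications (7^8, after padding to 256x256). Strassen reduces 8 recursive multiplications to 7 at each level.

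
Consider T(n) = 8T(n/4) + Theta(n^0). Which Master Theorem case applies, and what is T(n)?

Master Theorem for T(n) = 8T(n/4) + O(n^0):

a = 8, b = 4, c = 0
log_b(a) = log_4(8) = 1.5000

Case 1: c = 0 < log_4(8) = 1.5000
T(n) = O(n^(log_4 8))

For T(n) = 8T(n/4) + O(n^0): log_4(8) = 1.5000. This is Case 1 of the Master Theorem (c < log_b(a), work dominated by leaves), giving O(n^(log_4 8)).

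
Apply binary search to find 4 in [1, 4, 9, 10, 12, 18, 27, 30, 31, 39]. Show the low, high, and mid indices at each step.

Binary search for 4 in [1, 4, 9, 10, 12, 18, 27, 30, 31, 39]:

lo=0, hi=9, mid=4, arr[mid]=12 -> 12 > 4, search left half
lo=0, hi=3, mid=1, arr[mid]=4 -> Found target at index 1!

Binary search finds 4 at index 1 after 2 comparisons. The search repeatedly halves the search space by comparing with the middle element.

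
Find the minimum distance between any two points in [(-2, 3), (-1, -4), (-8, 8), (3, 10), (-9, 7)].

Computing all pairwise distances among 5 points:

d((-2, 3), (-1, -4)) = 7.0711
d((-2, 3), (-8, 8)) = 7.8102
d((-2, 3), (3, 10)) = 8.6023
d((-2, 3), (-9, 7)) = 8.0623
d((-1, -4), (-8, 8)) = 13.8924
d((-1, -4), (3, 10)) = 14.5602
d((-1, -4), (-9, 7)) = 13.6015
d((-8, 8), (3, 10)) = 11.1803
d((-8, 8), (-9, 7)) = 1.4142 <-- minimum
d((3, 10), (-9, 7)) = 12.3693

Closest pair: (-8, 8) and (-9, 7) with distance 1.4142

The closest pair is (-8, 8) and (-9, 7) with Euclidean distance 1.4142. For 5 points, brute-force pairwise comparison is shown above. For large n, the divide-and-conquer algorithm (sort by x, recurse on halves, check the dividing strip) achieves O(n log n).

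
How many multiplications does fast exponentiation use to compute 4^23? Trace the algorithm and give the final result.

Computing 4^23 by squaring (build up from 4^1; each line after the first costs one multiplication):

4^1 = 4
4^2 = (4^1)^2 = 4^2 = 16
4^4 = (4^2)^2 = 16^2 = 256
4^5 = 4 * 4^4 = 4 * 256 = 1024
4^10 = (4^5)^2 = 1024^2 = 1048576
4^11 = 4 * 4^10 = 4 * 1048576 = 4194304
4^22 = (4^11)^2 = 4194304^2 = 17592186044416
4^23 = 4 * 4^22 = 4 * 17592186044416 = 70368744177664

Result: 70368744177664
Multiplications needed: 7 (7 lines after 4^1)

4^23 = 70368744177664. Using exponentiation by squaring, this requires 7 multiplications. The key idea: if the exponent is even, square the half-power; if odd, multiply by the base once.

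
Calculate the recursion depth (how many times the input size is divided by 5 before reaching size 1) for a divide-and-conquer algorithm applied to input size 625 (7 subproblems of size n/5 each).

For divide and conquer with division factor 5:

Problem sizes at each level:
Level 0: 625
Level 1: 125
Level 2: 25
Level 3: 5
Level 4: 1

The root is level 0 and the size-1 base case is level 4 (the tree spans levels 0 through 4, i.e. 5 levels counting the root), so the depth is the number of divisions: log_5(625) = 4

The recursion tree depth is log_5(625) = 4. At each level, the problem size is divided by 5, so it takes 4 divisions to reduce to a base case of size 1. The algorithm makes 7 recursive calls at each level.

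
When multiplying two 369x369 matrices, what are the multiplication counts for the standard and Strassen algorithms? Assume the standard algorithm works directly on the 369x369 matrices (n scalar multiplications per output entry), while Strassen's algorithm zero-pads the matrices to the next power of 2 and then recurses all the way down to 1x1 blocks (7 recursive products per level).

Matrix multiplication for 369x369 matrices:

Strassen's algorithm requires power-of-2 dimensions. Pad 369x369 to 512x512 (next power of 2).

Standard algorithm: 369^3 = 50243409 multiplications
Strassen's algorithm: 7^(log2(512)) = 7^9 = 40353607 multiplications
Savings: 50243409 - 40353607 = 9889802 multiplications

Standard: 50243409 multiplications (369^3). Strassen: 40353607 multiplications (7^9, after padding to 512x512). Strassen reduces 8 recursive multiplications to 7 at each level.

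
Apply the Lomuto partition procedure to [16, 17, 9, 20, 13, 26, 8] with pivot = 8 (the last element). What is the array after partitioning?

Lomuto partition with pivot = 8:

Initial array: [16, 17, 9, 20, 13, 26, 8]

arr[0]=16 > 8: no swap
arr[1]=17 > 8: no swap
arr[2]=9 > 8: no swap
arr[3]=20 > 8: no swap
arr[4]=13 > 8: no swap
arr[5]=26 > 8: no swap

Place pivot at position 0: [8, 17, 9, 20, 13, 26, 16]
Pivot position: 0

After partitioning with pivot 8, the array becomes [8, 17, 9, 20, 13, 26, 16]. The pivot is placed at index 0. All elements to the left of the pivot are <= 8, and all elements to the right are > 8.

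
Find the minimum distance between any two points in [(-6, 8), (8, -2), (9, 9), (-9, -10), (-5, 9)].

Computing all pairwise distances among 5 points:

d((-6, 8), (8, -2)) = 17.2047
d((-6, 8), (9, 9)) = 15.0333
d((-6, 8), (-9, -10)) = 18.2483
d((-6, 8), (-5, 9)) = 1.4142 <-- minimum
d((8, -2), (9, 9)) = 11.0454
d((8, -2), (-9, -10)) = 18.7883
d((8, -2), (-5, 9)) = 17.0294
d((9, 9), (-9, -10)) = 26.1725
d((9, 9), (-5, 9)) = 14.0
d((-9, -10), (-5, 9)) = 19.4165

Closest pair: (-6, 8) and (-5, 9) with distance 1.4142

The closest pair is (-6, 8) and (-5, 9) with Euclidean distance 1.4142. For 5 points, brute-force pairwise comparison is shown above. For large n, the divide-and-conquer algorithm (sort by x, recurse on halves, check the dividing strip) achieves O(n log n).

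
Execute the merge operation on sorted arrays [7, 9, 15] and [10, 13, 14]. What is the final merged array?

Merging process:

Compare 7 vs 10: take 7 from left. Merged: [7]
Compare 9 vs 10: take 9 from left. Merged: [7, 9]
Compare 15 vs 10: take 10 from right. Merged: [7, 9, 10]
Compare 15 vs 13: take 13 from right. Merged: [7, 9, 10, 13]
Compare 15 vs 14: take 14 from right. Merged: [7, 9, 10, 13, 14]
Append remaining from left: [15]. Merged: [7, 9, 10, 13, 14, 15]

Final merged array: [7, 9, 10, 13, 14, 15]
Total comparisons: 5

The merged array is [7, 9, 10, 13, 14, 15], requiring 5 comparisons. The merge step runs in O(n) time where n is the total number of elements.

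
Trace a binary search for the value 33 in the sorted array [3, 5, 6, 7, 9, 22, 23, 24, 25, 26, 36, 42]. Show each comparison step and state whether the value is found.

Binary search for 33 in [3, 5, 6, 7, 9, 22, 23, 24, 25, 26, 36, 42]:

lo=0, hi=11, mid=5, arr[mid]=22 -> 22 < 33, search right half
lo=6, hi=11, mid=8, arr[mid]=25 -> 25 < 33, search right half
lo=9, hi=11, mid=10, arr[mid]=36 -> 36 > 33, search left half
lo=9, hi=9, mid=9, arr[mid]=26 -> 26 < 33, search right half
lo=10 > hi=9, target 33 not found

Binary search determines that 33 is not in the array after 4 comparisons. The search space was exhausted without finding the target.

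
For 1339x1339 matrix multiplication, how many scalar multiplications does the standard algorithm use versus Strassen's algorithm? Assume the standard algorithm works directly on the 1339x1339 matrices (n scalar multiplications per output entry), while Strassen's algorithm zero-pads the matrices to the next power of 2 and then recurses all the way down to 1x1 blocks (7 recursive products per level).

Matrix multiplication for 1339x1339 matrices:

Strassen's algorithm requires power-of-2 dimensions. Pad 1339x1339 to 2048x2048 (next power of 2).

Standard algorithm: 1339^3 = 2400721219 multiplications
Strassen's algorithm: 7^(log2(2048)) = 7^11 = 1977326743 multiplications
Savings: 2400721219 - 1977326743 = 423394476 multiplications

Standard: 2400721219 multiplications (1339^3). Strassen: 1977326743 multiplications (7^11, after padding to 2048x2048). Strassen reduces 8 recursive multiplications to 7 at each level.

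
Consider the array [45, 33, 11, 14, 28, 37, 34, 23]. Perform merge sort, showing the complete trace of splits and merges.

Merge sort trace:

Split: [45, 33, 11, 14, 28, 37, 34, 23] -> [45, 33, 11, 14] and [28, 37, 34, 23]
  Split: [45, 33, 11, 14] -> [45, 33] and [11, 14]
    Split: [45, 33] -> [45] and [33]
    Merge: [45] + [33] -> [33, 45]
    Split: [11, 14] -> [11] and [14]
    Merge: [11] + [14] -> [11, 14]
  Merge: [33, 45] + [11, 14] -> [11, 14, 33, 45]
  Split: [28, 37, 34, 23] -> [28, 37] and [34, 23]
    Split: [28, 37] -> [28] and [37]
    Merge: [28] + [37] -> [28, 37]
    Split: [34, 23] -> [34] and [23]
    Merge: [34] + [23] -> [23, 34]
  Merge: [28, 37] + [23, 34] -> [23, 28, 34, 37]
Merge: [11, 14, 33, 45] + [23, 28, 34, 37] -> [11, 14, 23, 28, 33, 34, 37, 45]

Final sorted array: [11, 14, 23, 28, 33, 34, 37, 45]

The merge sort proceeds by recursively splitting the array and merging sorted halves.
After all merges, the sorted array is [11, 14, 23, 28, 33, 34, 37, 45].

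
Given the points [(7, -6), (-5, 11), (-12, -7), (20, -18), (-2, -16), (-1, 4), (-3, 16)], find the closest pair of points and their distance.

Computing all pairwise distances among 7 points:

d((7, -6), (-5, 11)) = 20.8087
d((7, -6), (-12, -7)) = 19.0263
d((7, -6), (20, -18)) = 17.6918
d((7, -6), (-2, -16)) = 13.4536
d((7, -6), (-1, 4)) = 12.8062
d((7, -6), (-3, 16)) = 24.1661
d((-5, 11), (-12, -7)) = 19.3132
d((-5, 11), (20, -18)) = 38.2884
d((-5, 11), (-2, -16)) = 27.1662
d((-5, 11), (-1, 4)) = 8.0623
d((-5, 11), (-3, 16)) = 5.3852 <-- minimum
d((-12, -7), (20, -18)) = 33.8378
d((-12, -7), (-2, -16)) = 13.4536
d((-12, -7), (-1, 4)) = 15.5563
d((-12, -7), (-3, 16)) = 24.6982
d((20, -18), (-2, -16)) = 22.0907
d((20, -18), (-1, 4)) = 30.4138
d((20, -18), (-3, 16)) = 41.0488
d((-2, -16), (-1, 4)) = 20.025
d((-2, -16), (-3, 16)) = 32.0156
d((-1, 4), (-3, 16)) = 12.1655

Closest pair: (-5, 11) and (-3, 16) with distance 5.3852

The closest pair is (-5, 11) and (-3, 16) with Euclidean distance 5.3852. For 7 points, brute-force pairwise comparison is shown above. For large n, the divide-and-conquer algorithm (sort by x, recurse on halves, check the dividing strip) achieves O(n log n).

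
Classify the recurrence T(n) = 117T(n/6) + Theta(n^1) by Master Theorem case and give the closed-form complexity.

Master Theorem for T(n) = 117T(n/6) + O(n^1):

a = 117, b = 6, c = 1
log_b(a) = log_6(117) = 2.6578

Case 1: c = 1 < log_6(117) = 2.6578
T(n) = O(n^(log_6 117))

For T(n) = 117T(n/6) + O(n^1): log_6(117) = 2.6578. This is Case 1 of the Master Theorem (c < log_b(a), work dominated by leaves), giving O(n^(log_6 117)).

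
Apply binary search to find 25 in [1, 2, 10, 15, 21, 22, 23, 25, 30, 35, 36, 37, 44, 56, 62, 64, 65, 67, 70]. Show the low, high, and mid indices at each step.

Binary search for 25 in [1, 2, 10, 15, 21, 22, 23, 25, 30, 35, 36, 37, 44, 56, 62, 64, 65, 67, 70]:

lo=0, hi=18, mid=9, arr[mid]=35 -> 35 > 25, search left half
lo=0, hi=8, mid=4, arr[mid]=21 -> 21 < 25, search right half
lo=5, hi=8, mid=6, arr[mid]=23 -> 23 < 25, search right half
lo=7, hi=8, mid=7, arr[mid]=25 -> Found target at index 7!

Binary search finds 25 at index 7 after 4 comparisons. The search repeatedly halves the search space by comparing with the middle element.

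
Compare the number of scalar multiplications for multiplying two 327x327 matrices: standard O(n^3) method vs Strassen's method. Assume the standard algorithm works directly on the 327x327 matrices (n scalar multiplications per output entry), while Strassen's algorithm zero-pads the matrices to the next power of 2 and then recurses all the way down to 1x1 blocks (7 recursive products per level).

Matrix multiplication for 327x327 matrices:

Strassen's algorithm requires power-of-2 dimensions. Pad 327x327 to 512x512 (next power of 2).

Standard algorithm: 327^3 = 34965783 multiplications
Strassen's algorithm: 7^(log2(512)) = 7^9 = 40353607 multiplications
Difference: 34965783 - 40353607 = -5387824 (Strassen uses MORE here due to padding overhead — for small or just-over-power-of-2 n, padding can outweigh the per-level savings)

Standard: 34965783 multiplications (327^3). Strassen: 40353607 multiplications (7^9, after padding to 512x512). Strassen reduces 8 recursive multiplications to 7 at each level.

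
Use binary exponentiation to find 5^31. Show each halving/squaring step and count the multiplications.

Computing 5^31 by squaring (build up from 5^1; each line after the first costs one multiplication):

5^1 = 5
5^2 = (5^1)^2 = 5^2 = 25
5^3 = 5 * 5^2 = 5 * 25 = 125
5^6 = (5^3)^2 = 125^2 = 15625
5^7 = 5 * 5^6 = 5 * 15625 = 78125
5^14 = (5^7)^2 = 78125^2 = 6103515625
5^15 = 5 * 5^14 = 5 * 6103515625 = 30517578125
5^30 = (5^15)^2 = 30517578125^2 = 931322574615478515625
5^31 = 5 * 5^30 = 5 * 931322574615478515625 = 4656612873077392578125

Result: 4656612873077392578125
Multiplications needed: 8 (8 lines after 5^1)

5^31 = 4656612873077392578125. Using exponentiation by squaring, this requires 8 multiplications. The key idea: if the exponent is even, square the half-power; if odd, multiply by the base once.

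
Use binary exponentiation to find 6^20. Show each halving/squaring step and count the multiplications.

Computing 6^20 by squaring (build up from 6^1; each line after the first costs one multiplication):

6^1 = 6
6^2 = (6^1)^2 = 6^2 = 36
6^4 = (6^2)^2 = 36^2 = 1296
6^5 = 6 * 6^4 = 6 * 1296 = 7776
6^10 = (6^5)^2 = 7776^2 = 60466176
6^20 = (6^10)^2 = 60466176^2 = 3656158440062976

Result: 3656158440062976
Multiplications needed: 5 (5 lines after 6^1)

6^20 = 3656158440062976. Using exponentiation by squaring, this requires 5 multiplications. The key idea: if the exponent is even, square the half-power; if odd, multiply by the base once.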